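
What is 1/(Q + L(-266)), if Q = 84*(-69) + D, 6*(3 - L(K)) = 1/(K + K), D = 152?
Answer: -3192/18006071 ≈ -0.00017727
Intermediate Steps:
L(K) = 3 - 1/(12*K) (L(K) = 3 - 1/(6*(K + K)) = 3 - 1/(2*K)/6 = 3 - 1/(12*K))
Q = -5644 (Q = 84*(-69) + 152 = -5796 + 152 = -5644)
1/(Q + L(-266)) = 1/(-5644 + (3 - 1/12/(-266))) = 1/(-5644 + (3 - 1/12*(-1/266))) = 1/(-5644 + (3 + 1/3192)) = 1/(-5644 + 9577/3192) = 1/(-18006071/3192) = -3192/18006071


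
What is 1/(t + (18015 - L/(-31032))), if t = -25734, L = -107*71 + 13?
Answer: -1293/9980983 ≈ -0.00012955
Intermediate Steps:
L = -7584 (L = -7597 + 13 = -7584)
1/(t + (18015 - L/(-31032))) = 1/(-25734 + (18015 - (-7584)/(-31032))) = 1/(-25734 + (18015 - (-7584)*(-1)/31032)) = 1/(-25734 + (18015 - 1*316/1293)) = 1/(-25734 + (18015 - 316/1293)) = 1/(-25734 + 23293079/1293) = 1/(-9980983/1293) = -1293/9980983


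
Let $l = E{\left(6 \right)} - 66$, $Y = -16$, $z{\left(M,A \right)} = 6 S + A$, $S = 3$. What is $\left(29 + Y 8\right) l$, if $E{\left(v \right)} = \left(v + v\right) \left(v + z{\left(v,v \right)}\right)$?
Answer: $-29106$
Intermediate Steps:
$z{\left(M,A \right)} = 18 + A$ ($z{\left(M,A \right)} = 6 \cdot 3 + A = 18 + A$)
$E{\left(v \right)} = 2 v \left(18 + 2 v\right)$ ($E{\left(v \right)} = \left(v + v\right) \left(v + \left(18 + v\right)\right) = 2 v \left(18 + 2 v\right)$)
$l = 294$ ($l = 4 \cdot 6 \left(9 + 6\right) - 66 = 4 \cdot 6 \cdot 15 - 66 = 360 - 66 = 294$)
$\left(29 + Y 8\right) l = \left(29 - 128\right) 294 = \left(-99\right) 294 = -29106$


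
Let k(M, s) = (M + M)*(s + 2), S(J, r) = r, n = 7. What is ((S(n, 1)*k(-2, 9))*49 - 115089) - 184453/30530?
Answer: -3579674303/30530 ≈ -1.1725e+5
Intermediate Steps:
k(M, s) = 2*M*(2 + s) (k(M, s) = (2*M)*(2 + s) = 2*M*(2 + s))
((S(n, 1)*k(-2, 9))*49 - 115089) - 184453/30530 = ((1*(2*(-2)*(2 + 9)))*49 - 115089) - 184453/30530 = ((1*(2*(-2)*11))*49 - 115089) - 184453*1/30530 = ((1*(-44))*49 - 115089) - 184453/30530 = (-44*49 - 115089) - 184453/30530 = (-2156 - 115089) - 184453/30530 = -117245 - 184453/30530 = -3579674303/30530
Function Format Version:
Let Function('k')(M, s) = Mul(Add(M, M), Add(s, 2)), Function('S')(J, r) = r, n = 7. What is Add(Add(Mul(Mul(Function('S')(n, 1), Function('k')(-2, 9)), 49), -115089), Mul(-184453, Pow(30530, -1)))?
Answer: Rational(-3579674303, 30530) ≈ -1.1725e+5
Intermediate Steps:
Function('k')(M, s) = Mul(2, M, Add(2, s)) (Function('k')(M, s) = Mul(Mul(2, M), Add(2, s)) = Mul(2, M, Add(2, s)))
Add(Add(Mul(Mul(Function('S')(n, 1), Function('k')(-2, 9)), 49), -115089), Mul(-184453, Pow(30530, -1))) = Add(Add(Mul(Mul(1, Mul(2, -2, Add(2, 9))), 49), -115089), Mul(-184453, Pow(30530, -1))) = Add(Add(Mul(Mul(1, Mul(2, -2, 11)), 49), -115089), Mul(-184453, Rational(1, 30530))) = Add(Add(Mul(Mul(1, -44), 49), -115089), Rational(-184453, 30530)) = Add(Add(Mul(-44, 49), -115089), Rational(-184453, 30530)) = Add(Add(-2156, -115089), Rational(-184453, 30530)) = Add(-117245, Rational(-184453, 30530)) = Rational(-3579674303, 30530)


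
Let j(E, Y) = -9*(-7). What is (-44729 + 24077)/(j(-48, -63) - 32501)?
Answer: 10326/16219 ≈ 0.63666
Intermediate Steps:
j(E, Y) = 63
(-44729 + 24077)/(j(-48, -63) - 32501) = (-44729 + 24077)/(63 - 32501) = -20652/(-32438) = -20652*(-1/32438) = 10326/16219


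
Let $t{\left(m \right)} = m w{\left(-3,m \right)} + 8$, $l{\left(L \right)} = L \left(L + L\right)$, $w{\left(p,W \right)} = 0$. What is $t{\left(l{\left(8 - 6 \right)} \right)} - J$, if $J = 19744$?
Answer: $-19736$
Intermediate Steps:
$l{\left(L \right)} = 2 L^{2}$ ($l{\left(L \right)} = L 2 L = 2 L^{2}$)
$t{\left(m \right)} = 8$ ($t{\left(m \right)} = m 0 + 8 = 0 + 8 = 8$)
$t{\left(l{\left(8 - 6 \right)} \right)} - J = 8 - 19744 = -19736$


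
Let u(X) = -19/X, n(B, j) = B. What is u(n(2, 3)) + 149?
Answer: 279/2 ≈ 139.50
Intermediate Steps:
u(n(2, 3)) + 149 = -19/2 + 149 = 279/2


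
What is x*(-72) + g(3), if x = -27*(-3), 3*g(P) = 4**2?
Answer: -17480/3 ≈ -5826.7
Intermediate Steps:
g(P) = 16/3 (g(P) = (1/3)*4**2 = (1/3)*16 = 16/3)
x = 81
x*(-72) + g(3) = 81*(-72) + 16/3 = -5832 + 16/3 = -17480/3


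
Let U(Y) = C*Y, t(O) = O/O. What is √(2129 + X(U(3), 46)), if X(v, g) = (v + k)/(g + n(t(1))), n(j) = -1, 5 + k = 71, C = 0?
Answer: √479355/15 ≈ 46.157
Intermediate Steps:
t(O) = 1
U(Y) = 0 (U(Y) = 0*Y = 0)
k = 66 (k = -5 + 71 = 66)
X(v, g) = (66 + v)/(-1 + g) (X(v, g) = (v + 66)/(g - 1) = (66 + v)/(-1 + g))
√(2129 + X(U(3), 46)) = √(2129 + (66 + 0)/(-1 + 46)) = √(2129 + 66/45) = √(2129 + (1/45)*66) = √(2129 + 22/15) = √(31957/15) = √479355/15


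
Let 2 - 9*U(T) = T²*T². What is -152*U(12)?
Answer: 3151568/9 ≈ 3.5017e+5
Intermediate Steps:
U(T) = 2/9 - T⁴/9 (U(T) = 2/9 - T²*T²/9 = 2/9 - T⁴/9)
-152*U(12) = -152*(2/9 - ⅑*12⁴) = -152*(2/9 - ⅑*20736) = -152*(2/9 - 2304) = -152*(-20734/9) = 3151568/9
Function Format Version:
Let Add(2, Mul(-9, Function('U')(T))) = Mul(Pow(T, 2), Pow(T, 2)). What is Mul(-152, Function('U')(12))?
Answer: Rational(3151568, 9) ≈ 3.5017e+5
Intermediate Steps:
Function('U')(T) = Add(Rational(2, 9), Mul(Rational(-1, 9), Pow(T, 4))) (Function('U')(T) = Add(Rational(2, 9), Mul(Rational(-1, 9), Mul(Pow(T, 2), Pow(T, 2)))) = Add(Rational(2, 9), Mul(Rational(-1, 9), Pow(T, 4))))
Mul(-152, Function('U')(12)) = Mul(-152, Add(Rational(2, 9), Mul(Rational(-1, 9), Pow(12, 4)))) = Mul(-152, Add(Rational(2, 9), Mul(Rational(-1, 9), 20736))) = Mul(-152, Add(Rational(2, 9), -2304)) = Mul(-152, Rational(-20734, 9)) = Rational(3151568, 9)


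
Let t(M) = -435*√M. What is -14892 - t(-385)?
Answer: -14892 + 435*I*√385 ≈ -14892.0 + 8535.3*I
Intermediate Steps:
-14892 - t(-385) = -14892 - (-435)*√(-385) = -14892 - (-435)*I*√385 = -14892 + 435*I*√385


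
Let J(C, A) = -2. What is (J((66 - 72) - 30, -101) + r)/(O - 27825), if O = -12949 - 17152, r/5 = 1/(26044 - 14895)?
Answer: 22293/645816974 ≈ 3.4519e-5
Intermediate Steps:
r = 5/11149 (r = 5/(26044 - 14895) = 5/11149 ≈ 0.00044847)
O = -30101
(J((66 - 72) - 30, -101) + r)/(O - 27825) = (-2 + 5/11149)/(-30101 - 27825) = -22293/11149/(-57926) = -22293/11149*(-1/57926) = 22293/645816974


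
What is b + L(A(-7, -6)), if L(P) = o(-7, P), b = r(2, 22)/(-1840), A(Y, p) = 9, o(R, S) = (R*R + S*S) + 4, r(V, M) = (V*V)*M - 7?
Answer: 246479/1840 ≈ 133.96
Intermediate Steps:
r(V, M) = -7 + M*V² (r(V, M) = V²*M - 7 = M*V² - 7 = -7 + M*V²)
o(R, S) = 4 + R² + S² (o(R, S) = (R² + S²) + 4 = 4 + R² + S²)
b = -81/1840 (b = (-7 + 22*2²)/(-1840) = (-7 + 22*4)*(-1/1840) = (-7 + 88)*(-1/1840) = 81*(-1/1840) = -81/1840 ≈ -0.044022)
L(P) = 53 + P² (L(P) = 4 + (-7)² + P² = 4 + 49 + P² = 53 + P²)
b + L(A(-7, -6)) = -81/1840 + (53 + 9²) = -81/1840 + (53 + 81) = -81/1840 + 134 = 246479/1840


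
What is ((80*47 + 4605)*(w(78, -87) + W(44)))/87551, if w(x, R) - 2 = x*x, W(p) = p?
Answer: 51277450/87551 ≈ 585.69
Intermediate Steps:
w(x, R) = 2 + x² (w(x, R) = 2 + x*x = 2 + x²)
((80*47 + 4605)*(w(78, -87) + W(44)))/87551 = ((80*47 + 4605)*((2 + 78²) + 44))/87551 = ((3760 + 4605)*((2 + 6084) + 44))*(1/87551) = (8365*(6086 + 44))*(1/87551) = (8365*6130)*(1/87551) = 51277450*(1/87551) = 51277450/87551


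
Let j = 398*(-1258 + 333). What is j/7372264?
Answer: -184075/3686132 ≈ -0.049937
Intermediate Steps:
j = -368150 (j = 398*(-925) = -368150)
j/7372264 = -368150/7372264 = -368150*1/7372264 = -184075/3686132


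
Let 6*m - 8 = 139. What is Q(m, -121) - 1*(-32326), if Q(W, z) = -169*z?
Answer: 52775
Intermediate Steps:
m = 49/2 (m = 4/3 + (⅙)*139 = 4/3 + 139/6 = 49/2 ≈ 24.500)
Q(m, -121) - 1*(-32326) = -169*(-121) - 1*(-32326) = 20449 + 32326 = 52775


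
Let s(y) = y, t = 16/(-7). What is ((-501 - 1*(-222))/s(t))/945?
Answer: 31/240 ≈ 0.12917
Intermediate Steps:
t = -16/7 (t = 16*(-⅐) = -16/7 ≈ -2.2857)
((-501 - 1*(-222))/s(t))/945 = ((-501 - 1*(-222))/(-16/7))/945 = ((-501 + 222)*(-7/16))*(1/945) = -279*(-7/16)*(1/945) = (1953/16)*(1/945) = 31/240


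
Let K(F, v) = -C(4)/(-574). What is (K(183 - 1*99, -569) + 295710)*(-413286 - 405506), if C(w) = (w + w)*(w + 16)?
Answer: -69489935429200/287 ≈ -2.4213e+11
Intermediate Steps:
C(w) = 2*w*(16 + w) (C(w) = (2*w)*(16 + w) = 2*w*(16 + w))
K(F, v) = 80/287 (K(F, v) = -2*4*(16 + 4)/(-574) = -2*4*20*(-1)/574 = -160*(-1)/574 = -1*(-80/287) = 80/287)
(K(183 - 1*99, -569) + 295710)*(-413286 - 405506) = (80/287 + 295710)*(-413286 - 405506) = (84868850/287)*(-818792) = -69489935429200/287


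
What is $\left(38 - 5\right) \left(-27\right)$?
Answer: $-891$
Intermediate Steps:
$\left(38 - 5\right) \left(-27\right) = 33 \left(-27\right) = -891$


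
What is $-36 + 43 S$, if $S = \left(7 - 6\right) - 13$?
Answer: $-552$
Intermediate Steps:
$S = -12$ ($S = 1 - 13 = -12$)
$-36 + 43 S = -36 + 43 \left(-12\right) = -36 - 516 = -552$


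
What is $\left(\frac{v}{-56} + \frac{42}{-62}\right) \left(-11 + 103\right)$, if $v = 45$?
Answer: $- \frac{59133}{434} \approx -136.25$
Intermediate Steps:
$\left(\frac{v}{-56} + \frac{42}{-62}\right) \left(-11 + 103\right) = \left(\frac{45}{-56} + \frac{42}{-62}\right) \left(-11 + 103\right) = \left(45 \left(- \frac{1}{56}\right) + 42 \left(- \frac{1}{62}\right)\right) 92 = \left(- \frac{45}{56} - \frac{21}{31}\right) 92 = \left(- \frac{2571}{1736}\right) 92 = - \frac{59133}{434}$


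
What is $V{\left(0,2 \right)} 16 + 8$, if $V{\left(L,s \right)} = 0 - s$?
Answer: $-24$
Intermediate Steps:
$V{\left(L,s \right)} = - s$
$V{\left(0,2 \right)} 16 + 8 = \left(-1\right) 2 \cdot 16 + 8 = \left(-2\right) 16 + 8 = -32 + 8 = -24$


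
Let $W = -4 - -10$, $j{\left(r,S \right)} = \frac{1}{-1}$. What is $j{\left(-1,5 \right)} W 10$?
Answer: $-60$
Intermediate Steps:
$j{\left(r,S \right)} = -1$
$W = 6$ ($W = -4 + 10 = 6$)
$j{\left(-1,5 \right)} W 10 = \left(-1\right) 6 \cdot 10 = \left(-6\right) 10 = -60$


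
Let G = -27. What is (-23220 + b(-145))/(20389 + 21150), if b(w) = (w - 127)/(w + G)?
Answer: -998392/1786177 ≈ -0.55895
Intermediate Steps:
b(w) = (-127 + w)/(-27 + w) (b(w) = (w - 127)/(w - 27) = (-127 + w)/(-27 + w))
(-23220 + b(-145))/(20389 + 21150) = (-23220 + (-127 - 145)/(-27 - 145))/(20389 + 21150) = (-23220 - 272/(-172))/41539 = (-23220 - 1/172*(-272))*(1/41539) = (-23220 + 68/43)*(1/41539) = -998392/43*1/41539 = -998392/1786177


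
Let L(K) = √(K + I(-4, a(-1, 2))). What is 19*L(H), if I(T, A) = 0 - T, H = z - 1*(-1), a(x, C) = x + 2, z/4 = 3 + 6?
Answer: 19*√41 ≈ 121.66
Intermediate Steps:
z = 36 (z = 4*(3 + 6) = 4*9 = 36)
a(x, C) = 2 + x
H = 37 (H = 36 - 1*(-1) = 36 + 1 = 37)
I(T, A) = -T
L(K) = √(4 + K) (L(K) = √(K - 1*(-4)) = √(K + 4) = √(4 + K))
19*L(H) = 19*√(4 + 37) = 19*√41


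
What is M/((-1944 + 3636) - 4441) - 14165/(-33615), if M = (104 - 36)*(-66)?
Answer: 37960741/18481527 ≈ 2.0540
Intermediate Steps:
M = -4488 (M = 68*(-66) = -4488)
M/((-1944 + 3636) - 4441) - 14165/(-33615) = -4488/((-1944 + 3636) - 4441) - 14165/(-33615) = -4488/(1692 - 4441) - 14165*(-1/33615) = -4488/(-2749) + 2833/6723 = -4488*(-1/2749) + 2833/6723 = 4488/2749 + 2833/6723 = 37960741/18481527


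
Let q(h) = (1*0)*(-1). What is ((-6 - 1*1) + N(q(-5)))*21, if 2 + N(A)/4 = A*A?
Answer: -315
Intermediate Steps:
q(h) = 0 (q(h) = 0*(-1) = 0)
N(A) = -8 + 4*A**2 (N(A) = -8 + 4*(A*A) = -8 + 4*A**2)
((-6 - 1*1) + N(q(-5)))*21 = ((-6 - 1*1) + (-8 + 4*0**2))*21 = ((-6 - 1) + (-8 + 4*0))*21 = (-7 + (-8 + 0))*21 = (-7 - 8)*21 = -15*21 = -315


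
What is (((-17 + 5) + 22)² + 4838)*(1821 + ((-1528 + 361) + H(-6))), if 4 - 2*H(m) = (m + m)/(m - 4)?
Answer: 16181826/5 ≈ 3.2364e+6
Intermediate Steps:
H(m) = 2 - m/(-4 + m) (H(m) = 2 - (m + m)/(2*(m - 4)) = 2 - 2*m/(2*(-4 + m)) = 2 - m/(-4 + m))
(((-17 + 5) + 22)² + 4838)*(1821 + ((-1528 + 361) + H(-6))) = (((-17 + 5) + 22)² + 4838)*(1821 + ((-1528 + 361) + (-8 - 6)/(-4 - 6))) = ((-12 + 22)² + 4838)*(1821 + (-1167 - 14/(-10))) = (10² + 4838)*(1821 + (-1167 - ⅒*(-14))) = (100 + 4838)*(1821 + (-1167 + 7/5)) = 4938*(1821 - 5828/5) = 4938*(3277/5) = 16181826/5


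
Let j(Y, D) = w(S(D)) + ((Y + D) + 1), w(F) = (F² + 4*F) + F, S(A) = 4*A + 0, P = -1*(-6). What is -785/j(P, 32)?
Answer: -785/17063 ≈ -0.046006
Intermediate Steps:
P = 6
S(A) = 4*A
w(F) = F² + 5*F
j(Y, D) = 1 + D + Y + 4*D*(5 + 4*D) (j(Y, D) = (4*D)*(5 + 4*D) + ((Y + D) + 1) = 4*D*(5 + 4*D) + ((D + Y) + 1) = 4*D*(5 + 4*D) + (1 + D + Y) = 1 + D + Y + 4*D*(5 + 4*D))
-785/j(P, 32) = -785/(1 + 6 + 16*32² + 21*32) = -785/(1 + 6 + 16*1024 + 672) = -785/(1 + 6 + 16384 + 672) = -785/17063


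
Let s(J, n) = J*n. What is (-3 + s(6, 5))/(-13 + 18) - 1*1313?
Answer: -6538/5 ≈ -1307.6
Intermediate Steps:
(-3 + s(6, 5))/(-13 + 18) - 1*1313 = (-3 + 6*5)/(-13 + 18) - 1*1313 = (-3 + 30)/5 - 1313 = 27*(1/5) - 1313 = 27/5 - 1313 = -6538/5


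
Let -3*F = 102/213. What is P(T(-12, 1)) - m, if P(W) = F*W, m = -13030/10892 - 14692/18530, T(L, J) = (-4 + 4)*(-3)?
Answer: 100367791/50457190 ≈ 1.9892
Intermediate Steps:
T(L, J) = 0 (T(L, J) = 0*(-3) = 0)
F = -34/213 ≈ -0.15962
m = -100367791/50457190 (m = -13030*1/10892 - 14692*1/18530 = -6515/5446 - 7346/9265 = -100367791/50457190 ≈ -1.9892)
P(W) = -34*W/213
P(T(-12, 1)) - m = -34/213*0 - 1*(-100367791/50457190) = 0 + 100367791/50457190 = 100367791/50457190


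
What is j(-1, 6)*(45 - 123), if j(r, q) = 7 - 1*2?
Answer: -390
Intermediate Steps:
j(r, q) = 5 (j(r, q) = 7 - 2 = 5)
j(-1, 6)*(45 - 123) = 5*(45 - 123) = 5*(-78) = -390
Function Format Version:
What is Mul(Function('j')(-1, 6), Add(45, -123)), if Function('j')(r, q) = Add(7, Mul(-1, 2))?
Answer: -390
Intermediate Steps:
Function('j')(r, q) = 5 (Function('j')(r, q) = Add(7, -2) = 5)
Mul(Function('j')(-1, 6), Add(45, -123)) = Mul(5, Add(45, -123)) = Mul(5, -78) = -390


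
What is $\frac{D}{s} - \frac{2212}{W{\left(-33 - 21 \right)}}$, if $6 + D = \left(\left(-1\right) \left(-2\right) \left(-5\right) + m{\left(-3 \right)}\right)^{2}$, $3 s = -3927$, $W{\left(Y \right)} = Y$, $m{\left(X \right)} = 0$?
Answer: $\frac{1445216}{35343} \approx 40.891$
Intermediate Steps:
$s = -1309$ ($s = \frac{1}{3} \left(-3927\right) = -1309$)
$D = 94$ ($D = -6 + \left(\left(-1\right) \left(-2\right) \left(-5\right) + 0\right)^{2} = -6 + \left(2 \left(-5\right) + 0\right)^{2} = -6 + \left(-10 + 0\right)^{2} = -6 + \left(-10\right)^{2} = -6 + 100 = 94$)
$\frac{D}{s} - \frac{2212}{W{\left(-33 - 21 \right)}} = \frac{94}{-1309} - \frac{2212}{-33 - 21} = 94 \left(- \frac{1}{1309}\right) - \frac{2212}{-54} = - \frac{94}{1309} - - \frac{1106}{27} = - \frac{94}{1309} + \frac{1106}{27} = \frac{1445216}{35343}$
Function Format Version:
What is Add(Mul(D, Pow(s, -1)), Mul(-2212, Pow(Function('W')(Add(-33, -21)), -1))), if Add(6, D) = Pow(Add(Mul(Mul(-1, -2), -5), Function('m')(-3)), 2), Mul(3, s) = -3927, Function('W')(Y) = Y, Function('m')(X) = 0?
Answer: Rational(1445216, 35343) ≈ 40.891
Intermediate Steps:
s = -1309 (s = Mul(Rational(1, 3), -3927) = -1309)
D = 94 (D = Add(-6, Pow(Add(Mul(Mul(-1, -2), -5), 0), 2)) = Add(-6, Pow(Add(Mul(2, -5), 0), 2)) = Add(-6, Pow(Add(-10, 0), 2)) = Add(-6, Pow(-10, 2)) = Add(-6, 100) = 94)
Add(Mul(D, Pow(s, -1)), Mul(-2212, Pow(Function('W')(Add(-33, -21)), -1))) = Add(Mul(94, Pow(-1309, -1)), Mul(-2212, Pow(Add(-33, -21), -1))) = Add(Mul(94, Rational(-1, 1309)), Mul(-2212, Pow(-54, -1))) = Add(Rational(-94, 1309), Mul(-2212, Rational(-1, 54))) = Add(Rational(-94, 1309), Rational(1106, 27)) = Rational(1445216, 35343)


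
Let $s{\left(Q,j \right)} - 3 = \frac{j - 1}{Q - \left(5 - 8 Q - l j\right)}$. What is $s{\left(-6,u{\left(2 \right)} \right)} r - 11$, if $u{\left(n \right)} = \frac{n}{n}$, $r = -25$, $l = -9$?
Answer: $-86$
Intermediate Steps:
$u{\left(n \right)} = 1$
$s{\left(Q,j \right)} = 3 + \frac{-1 + j}{-5 - 9 j + 9 Q}$ ($s{\left(Q,j \right)} = 3 + \frac{j - 1}{Q - \left(5 - 8 Q + 9 j\right)} = 3 + \frac{-1 + j}{Q - \left(5 - 8 Q + 9 j\right)} = 3 + \frac{-1 + j}{-5 - 9 j + 9 Q}$)
$s{\left(-6,u{\left(2 \right)} \right)} r - 11 = \frac{-16 - 26 + 27 \left(-6\right)}{-5 - 9 + 9 \left(-6\right)} \left(-25\right) - 11 = \frac{-16 - 26 - 162}{-5 - 9 - 54} \left(-25\right) - 11 = \frac{1}{-68} \left(-204\right) \left(-25\right) - 11 = \left(- \frac{1}{68}\right) \left(-204\right) \left(-25\right) - 11 = 3 \left(-25\right) - 11 = -75 - 11 = -86$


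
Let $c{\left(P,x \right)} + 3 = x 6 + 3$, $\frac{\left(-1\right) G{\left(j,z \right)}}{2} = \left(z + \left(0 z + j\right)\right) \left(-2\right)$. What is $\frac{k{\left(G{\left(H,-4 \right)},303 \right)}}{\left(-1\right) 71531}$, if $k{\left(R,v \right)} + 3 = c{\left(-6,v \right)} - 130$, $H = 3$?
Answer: $- \frac{1685}{71531} \approx -0.023556$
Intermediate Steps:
$G{\left(j,z \right)} = 4 j + 4 z$ ($G{\left(j,z \right)} = - 2 \left(z + \left(0 z + j\right)\right) \left(-2\right) = - 2 \left(z + \left(0 + j\right)\right) \left(-2\right) = - 2 \left(z + j\right) \left(-2\right) = - 2 \left(j + z\right) \left(-2\right) = - 2 \left(- 2 j - 2 z\right) = 4 j + 4 z$)
$c{\left(P,x \right)} = 6 x$ ($c{\left(P,x \right)} = -3 + \left(x 6 + 3\right) = -3 + \left(6 x + 3\right) = -3 + \left(3 + 6 x\right) = 6 x$)
$k{\left(R,v \right)} = -133 + 6 v$ ($k{\left(R,v \right)} = -3 + \left(6 v - 130\right) = -3 + \left(-130 + 6 v\right) = -133 + 6 v$)
$\frac{k{\left(G{\left(H,-4 \right)},303 \right)}}{\left(-1\right) 71531} = \frac{-133 + 6 \cdot 303}{\left(-1\right) 71531} = \frac{-133 + 1818}{-71531} = 1685 \left(- \frac{1}{71531}\right) = - \frac{1685}{71531}$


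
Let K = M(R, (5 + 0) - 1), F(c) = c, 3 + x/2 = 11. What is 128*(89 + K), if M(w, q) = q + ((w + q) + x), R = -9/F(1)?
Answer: 13312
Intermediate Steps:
x = 16 (x = -6 + 2*11 = -6 + 22 = 16)
R = -9 (R = -9/1 = -9*1 = -9)
M(w, q) = 16 + w + 2*q (M(w, q) = q + ((w + q) + 16) = q + ((q + w) + 16) = q + (16 + q + w) = 16 + w + 2*q)
K = 15 (K = 16 - 9 + 2*((5 + 0) - 1) = 16 - 9 + 2*(5 - 1) = 16 - 9 + 2*4 = 16 - 9 + 8 = 15)
128*(89 + K) = 128*(89 + 15) = 128*104 = 13312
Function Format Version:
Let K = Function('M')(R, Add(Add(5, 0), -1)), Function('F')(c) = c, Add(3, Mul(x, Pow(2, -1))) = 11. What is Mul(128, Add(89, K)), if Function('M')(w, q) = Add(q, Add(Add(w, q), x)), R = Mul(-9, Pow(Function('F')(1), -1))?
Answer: 13312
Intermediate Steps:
x = 16 (x = Add(-6, Mul(2, 11)) = Add(-6, 22) = 16)
R = -9 (R = Mul(-9, Pow(1, -1)) = Mul(-9, 1) = -9)
Function('M')(w, q) = Add(16, w, Mul(2, q)) (Function('M')(w, q) = Add(q, Add(Add(w, q), 16)) = Add(q, Add(Add(q, w), 16)) = Add(q, Add(16, q, w)) = Add(16, w, Mul(2, q)))
K = 15 (K = Add(16, -9, Mul(2, Add(Add(5, 0), -1))) = Add(16, -9, Mul(2, Add(5, -1))) = Add(16, -9, Mul(2, 4)) = Add(16, -9, 8) = 15)
Mul(128, Add(89, K)) = Mul(128, Add(89, 15)) = Mul(128, 104) = 13312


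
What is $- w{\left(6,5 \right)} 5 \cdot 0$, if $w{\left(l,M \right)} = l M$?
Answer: $0$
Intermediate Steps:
$w{\left(l,M \right)} = M l$
$- w{\left(6,5 \right)} 5 \cdot 0 = - 5 \cdot 6 \cdot 5 \cdot 0 = - 30 \cdot 5 \cdot 0 = - 150 \cdot 0 = \left(-1\right) 0 = 0$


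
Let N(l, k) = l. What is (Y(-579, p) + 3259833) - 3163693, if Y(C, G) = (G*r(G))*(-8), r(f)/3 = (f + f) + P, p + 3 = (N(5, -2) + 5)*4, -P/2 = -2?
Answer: 26876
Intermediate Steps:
P = 4 (P = -2*(-2) = 4)
p = 37 (p = -3 + (5 + 5)*4 = -3 + 10*4 = -3 + 40 = 37)
r(f) = 12 + 6*f (r(f) = 3*((f + f) + 4) = 3*(2*f + 4) = 3*(4 + 2*f) = 12 + 6*f)
Y(C, G) = -8*G*(12 + 6*G) (Y(C, G) = (G*(12 + 6*G))*(-8) = -8*G*(12 + 6*G))
(Y(-579, p) + 3259833) - 3163693 = (-48*37*(2 + 37) + 3259833) - 3163693 = (-48*37*39 + 3259833) - 3163693 = (-69264 + 3259833) - 3163693 = 3190569 - 3163693 = 26876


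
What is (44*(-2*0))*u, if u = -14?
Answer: 0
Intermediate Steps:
(44*(-2*0))*u = (44*(-2*0))*(-14) = (44*0)*(-14) = 0*(-14) = 0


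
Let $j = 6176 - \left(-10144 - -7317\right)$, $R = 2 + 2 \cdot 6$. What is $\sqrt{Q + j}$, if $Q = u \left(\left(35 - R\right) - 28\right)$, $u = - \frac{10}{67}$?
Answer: $\frac{\sqrt{40419157}}{67} \approx 94.89$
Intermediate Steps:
$R = 14$ ($R = 2 + 12 = 14$)
$j = 9003$ ($j = 6176 - \left(-10144 + 7317\right) = 6176 - -2827 = 6176 + 2827 = 9003$)
$u = - \frac{10}{67}$ ($u = \left(-10\right) \frac{1}{67} = - \frac{10}{67} \approx -0.14925$)
$Q = \frac{70}{67}$ ($Q = - \frac{10 \left(\left(35 - 14\right) - 28\right)}{67} = - \frac{10 \left(21 - 28\right)}{67} = \left(- \frac{10}{67}\right) \left(-7\right) = \frac{70}{67} \approx 1.0448$)
$\sqrt{Q + j} = \sqrt{\frac{70}{67} + 9003} = \sqrt{\frac{603271}{67}} = \frac{\sqrt{40419157}}{67}$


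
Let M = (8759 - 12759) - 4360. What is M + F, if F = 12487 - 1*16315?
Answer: -12188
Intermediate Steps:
F = -3828 (F = 12487 - 16315 = -3828)
M = -8360 (M = -4000 - 4360 = -8360)
M + F = -8360 - 3828 = -12188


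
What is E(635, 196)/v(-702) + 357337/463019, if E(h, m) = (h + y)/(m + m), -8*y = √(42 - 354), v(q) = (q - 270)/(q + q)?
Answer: 5082906781/1633531032 - 13*I*√78/14112 ≈ 3.1116 - 0.0081358*I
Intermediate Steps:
v(q) = (-270 + q)/(2*q) (v(q) = (-270 + q)/((2*q)) = (-270 + q)*(1/(2*q)) = (-270 + q)/(2*q))
y = -I*√78/4 (y = -√(42 - 354)/8 = -I*√78/4 ≈ -2.2079*I)
E(h, m) = (h - I*√78/4)/(2*m) (E(h, m) = (h - I*√78/4)/(m + m) = (h - I*√78/4)/((2*m)) = (h - I*√78/4)*(1/(2*m)) = (h - I*√78/4)/(2*m))
E(635, 196)/v(-702) + 357337/463019 = ((⅛)*(4*635 - I*√78)/196)/(((½)*(-270 - 702)/(-702))) + 357337/463019 = ((⅛)*(1/196)*(2540 - I*√78))/(((½)*(-1/702)*(-972))) + 357337*(1/463019) = (635/392 - I*√78/1568)/(9/13) + 357337/463019 = (635/392 - I*√78/1568)*(13/9) + 357337/463019 = (8255/3528 - 13*I*√78/14112) + 357337/463019 = 5082906781/1633531032 - 13*I*√78/14112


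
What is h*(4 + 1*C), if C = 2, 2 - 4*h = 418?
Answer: -624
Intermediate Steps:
h = -104 (h = ½ - ¼*418 = ½ - 209/2 = -104)
h*(4 + 1*C) = -104*(4 + 1*2) = -104*(4 + 2) = -104*6 = -624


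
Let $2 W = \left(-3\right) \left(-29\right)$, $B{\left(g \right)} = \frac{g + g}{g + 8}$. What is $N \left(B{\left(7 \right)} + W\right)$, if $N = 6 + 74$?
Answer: $\frac{10664}{3} \approx 3554.7$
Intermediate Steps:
$B{\left(g \right)} = \frac{2 g}{8 + g}$
$N = 80$
$W = \frac{87}{2}$ ($W = \frac{\left(-3\right) \left(-29\right)}{2} = \frac{1}{2} \cdot 87 = \frac{87}{2} \approx 43.5$)
$N \left(B{\left(7 \right)} + W\right) = 80 \left(2 \cdot 7 \frac{1}{8 + 7} + \frac{87}{2}\right) = 80 \left(2 \cdot 7 \cdot \frac{1}{15} + \frac{87}{2}\right) = 80 \left(\frac{14}{15} + \frac{87}{2}\right) = 80 \cdot \frac{1333}{30} = \frac{10664}{3}$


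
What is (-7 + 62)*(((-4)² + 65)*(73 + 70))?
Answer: 637065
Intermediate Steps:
(-7 + 62)*(((-4)² + 65)*(73 + 70)) = 55*((16 + 65)*143) = 55*(81*143) = 55*11583 = 637065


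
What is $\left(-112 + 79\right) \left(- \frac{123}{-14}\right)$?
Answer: $- \frac{4059}{14} \approx -289.93$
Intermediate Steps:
$\left(-112 + 79\right) \left(- \frac{123}{-14}\right) = - 33 \left(\left(-123\right) \left(- \frac{1}{14}\right)\right) = \left(-33\right) \frac{123}{14} = - \frac{4059}{14}$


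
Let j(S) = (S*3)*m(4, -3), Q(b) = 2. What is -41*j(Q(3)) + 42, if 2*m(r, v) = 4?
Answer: -450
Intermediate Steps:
m(r, v) = 2 (m(r, v) = (½)*4 = 2)
j(S) = 6*S (j(S) = (S*3)*2 = (3*S)*2 = 6*S)
-41*j(Q(3)) + 42 = -246*2 + 42 = -41*12 + 42 = -492 + 42 = -450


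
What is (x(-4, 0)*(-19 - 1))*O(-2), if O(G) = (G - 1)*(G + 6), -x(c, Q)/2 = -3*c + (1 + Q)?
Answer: -6240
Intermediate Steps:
x(c, Q) = -2 - 2*Q + 6*c (x(c, Q) = -2*(-3*c + (1 + Q)) = -2*(1 + Q - 3*c) = -2 - 2*Q + 6*c)
O(G) = (-1 + G)*(6 + G)
(x(-4, 0)*(-19 - 1))*O(-2) = ((-2 - 2*0 + 6*(-4))*(-19 - 1))*(-6 + (-2)² + 5*(-2)) = ((-2 + 0 - 24)*(-20))*(-6 + 4 - 10) = -26*(-20)*(-12) = 520*(-12) = -6240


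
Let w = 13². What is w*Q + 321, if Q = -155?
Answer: -25874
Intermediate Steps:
w = 169
w*Q + 321 = 169*(-155) + 321 = -26195 + 321 = -25874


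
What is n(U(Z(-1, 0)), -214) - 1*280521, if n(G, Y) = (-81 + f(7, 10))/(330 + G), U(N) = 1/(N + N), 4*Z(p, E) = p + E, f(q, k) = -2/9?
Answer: -828098723/2952 ≈ -2.8052e+5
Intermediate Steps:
f(q, k) = -2/9 (f(q, k) = -2*⅑ = -2/9)
Z(p, E) = E/4 + p/4 (Z(p, E) = (p + E)/4 = (E + p)/4 = E/4 + p/4)
U(N) = 1/(2*N)
n(G, Y) = -731/(9*(330 + G)) (n(G, Y) = (-81 - 2/9)/(330 + G) = -731/(9*(330 + G)))
n(U(Z(-1, 0)), -214) - 1*280521 = -731/(2970 + 9*(1/(2*((¼)*0 + (¼)*(-1))))) - 1*280521 = -731/(2970 + 9*(1/(2*(0 - ¼)))) - 280521 = -731/(2970 + 9*(1/(2*(-¼)))) - 280521 = -731/(2970 + 9*((½)*(-4))) - 280521 = -731/(2970 + 9*(-2)) - 280521 = -731/(2970 - 18) - 280521 = -731/2952 - 280521 = -828098723/2952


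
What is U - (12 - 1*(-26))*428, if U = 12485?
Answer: -3779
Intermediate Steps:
U - (12 - 1*(-26))*428 = 12485 - (12 - 1*(-26))*428 = 12485 - (12 + 26)*428 = 12485 - 38*428 = 12485 - 1*16264 = 12485 - 16264 = -3779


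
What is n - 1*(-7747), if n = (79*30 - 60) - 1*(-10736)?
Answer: 20793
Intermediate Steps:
n = 13046 (n = (2370 - 60) + 10736 = 2310 + 10736 = 13046)
n - 1*(-7747) = 13046 - 1*(-7747) = 13046 + 7747 = 20793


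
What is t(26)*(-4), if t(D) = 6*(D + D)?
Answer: -1248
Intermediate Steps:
t(D) = 12*D (t(D) = 6*(2*D) = 12*D)
t(26)*(-4) = (12*26)*(-4) = 312*(-4) = -1248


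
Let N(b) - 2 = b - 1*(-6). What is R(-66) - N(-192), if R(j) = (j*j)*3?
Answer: 13252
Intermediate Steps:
R(j) = 3*j**2 (R(j) = j**2*3 = 3*j**2)
N(b) = 8 + b (N(b) = 2 + (b - 1*(-6)) = 2 + (b + 6) = 2 + (6 + b) = 8 + b)
R(-66) - N(-192) = 3*(-66)**2 - (8 - 192) = 3*4356 - 1*(-184) = 13068 + 184 = 13252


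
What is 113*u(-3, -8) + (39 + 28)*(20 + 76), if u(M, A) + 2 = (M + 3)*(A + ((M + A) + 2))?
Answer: 6206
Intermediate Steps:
u(M, A) = -2 + (3 + M)*(2 + M + 2*A) (u(M, A) = -2 + (M + 3)*(A + ((M + A) + 2)) = -2 + (3 + M)*(A + ((A + M) + 2)) = -2 + (3 + M)*(A + (2 + A + M)) = -2 + (3 + M)*(2 + M + 2*A))
113*u(-3, -8) + (39 + 28)*(20 + 76) = 113*(4 + (-3)² + 5*(-3) + 6*(-8) + 2*(-8)*(-3)) + (39 + 28)*(20 + 76) = 113*(4 + 9 - 15 - 48 + 48) + 67*96 = 113*(-2) + 6432 = -226 + 6432 = 6206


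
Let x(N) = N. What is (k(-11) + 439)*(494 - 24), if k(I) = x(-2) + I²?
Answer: 262260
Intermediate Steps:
k(I) = -2 + I²
(k(-11) + 439)*(494 - 24) = ((-2 + (-11)²) + 439)*(494 - 24) = ((-2 + 121) + 439)*470 = (119 + 439)*470 = 558*470 = 262260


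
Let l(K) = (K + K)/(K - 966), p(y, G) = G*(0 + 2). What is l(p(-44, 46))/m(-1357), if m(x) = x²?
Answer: -4/34987531 ≈ -1.1433e-7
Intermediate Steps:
p(y, G) = 2*G (p(y, G) = G*2 = 2*G)
l(K) = 2*K/(-966 + K) (l(K) = (2*K)/(-966 + K) = 2*K/(-966 + K))
l(p(-44, 46))/m(-1357) = (2*(2*46)/(-966 + 2*46))/((-1357)²) = (2*92/(-966 + 92))/1841449 = (2*92/(-874))*(1/1841449) = (2*92*(-1/874))*(1/1841449) = -4/19*1/1841449 = -4/34987531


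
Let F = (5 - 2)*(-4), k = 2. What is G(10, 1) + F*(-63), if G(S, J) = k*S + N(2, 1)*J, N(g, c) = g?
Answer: 778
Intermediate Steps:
F = -12 (F = 3*(-4) = -12)
G(S, J) = 2*J + 2*S (G(S, J) = 2*S + 2*J = 2*J + 2*S)
G(10, 1) + F*(-63) = (2*1 + 2*10) - 12*(-63) = (2 + 20) + 756 = 22 + 756 = 778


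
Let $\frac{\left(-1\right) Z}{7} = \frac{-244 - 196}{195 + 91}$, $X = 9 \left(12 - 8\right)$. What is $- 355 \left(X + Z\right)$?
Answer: $- \frac{215840}{13} \approx -16603.0$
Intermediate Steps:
$X = 36$ ($X = 9 \cdot 4 = 36$)
$Z = \frac{140}{13}$ ($Z = - 7 \frac{-244 - 196}{195 + 91} = - 7 \left(- \frac{440}{286}\right) = - 7 \left(\left(-440\right) \frac{1}{286}\right) = \left(-7\right) \left(- \frac{20}{13}\right) = \frac{140}{13} \approx 10.769$)
$- 355 \left(X + Z\right) = - 355 \left(36 + \frac{140}{13}\right) = \left(-355\right) \frac{608}{13} = - \frac{215840}{13}$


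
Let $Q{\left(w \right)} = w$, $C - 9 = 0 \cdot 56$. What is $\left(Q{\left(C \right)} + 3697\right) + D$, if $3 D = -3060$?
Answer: $2686$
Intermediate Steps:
$D = -1020$ ($D = \frac{1}{3} \left(-3060\right) = -1020$)
$C = 9$ ($C = 9 + 0 \cdot 56 = 9 + 0 = 9$)
$\left(Q{\left(C \right)} + 3697\right) + D = \left(9 + 3697\right) - 1020 = 3706 - 1020 = 2686$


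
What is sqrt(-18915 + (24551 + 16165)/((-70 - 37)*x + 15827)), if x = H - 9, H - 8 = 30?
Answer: 2*I*sqrt(47840996229)/3181 ≈ 137.52*I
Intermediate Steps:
H = 38 (H = 8 + 30 = 38)
x = 29 (x = 38 - 9 = 29)
sqrt(-18915 + (24551 + 16165)/((-70 - 37)*x + 15827)) = sqrt(-18915 + (24551 + 16165)/((-70 - 37)*29 + 15827)) = sqrt(-18915 + 40716/(-107*29 + 15827)) = sqrt(-18915 + 40716/(-3103 + 15827)) = sqrt(-18915 + 40716/12724) = sqrt(-18915 + 40716*(1/12724)) = sqrt(-18915 + 10179/3181) = sqrt(-60158436/3181) = 2*I*sqrt(47840996229)/3181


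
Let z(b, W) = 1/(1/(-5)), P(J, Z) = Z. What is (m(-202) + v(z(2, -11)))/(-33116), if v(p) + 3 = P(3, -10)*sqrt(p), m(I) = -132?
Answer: 135/33116 + 5*I*sqrt(5)/16558 ≈ 0.0040766 + 0.00067522*I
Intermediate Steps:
z(b, W) = -5 (z(b, W) = 1/(-1/5) = -5)
v(p) = -3 - 10*sqrt(p)
(m(-202) + v(z(2, -11)))/(-33116) = (-132 + (-3 - 10*I*sqrt(5)))/(-33116) = (-132 + (-3 - 10*I*sqrt(5)))*(-1/33116) = (-135 - 10*I*sqrt(5))*(-1/33116) = 135/33116 + 5*I*sqrt(5)/16558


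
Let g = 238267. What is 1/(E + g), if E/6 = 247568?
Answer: 1/1723675 ≈ 5.8016e-7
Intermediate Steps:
E = 1485408 (E = 6*247568 = 1485408)
1/(E + g) = 1/(1485408 + 238267) = 1/1723675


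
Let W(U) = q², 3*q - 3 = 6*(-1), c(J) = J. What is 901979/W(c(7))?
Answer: 901979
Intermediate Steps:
q = -1 (q = 1 + (6*(-1))/3 = 1 + (⅓)*(-6) = 1 - 2 = -1)
W(U) = 1 (W(U) = (-1)² = 1)
901979/W(c(7)) = 901979/1 = 901979*1 = 901979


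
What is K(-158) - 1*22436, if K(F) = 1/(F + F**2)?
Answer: -556547415/24806 ≈ -22436.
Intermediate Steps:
K(-158) - 1*22436 = 1/((-158)*(1 - 158)) - 1*22436 = -1/158/(-157) - 22436 = -1/158*(-1/157) - 22436 = 1/24806 - 22436 = -556547415/24806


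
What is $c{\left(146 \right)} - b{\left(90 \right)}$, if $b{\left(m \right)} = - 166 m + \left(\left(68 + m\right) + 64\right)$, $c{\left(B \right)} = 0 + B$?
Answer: $14864$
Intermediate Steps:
$c{\left(B \right)} = B$
$b{\left(m \right)} = 132 - 165 m$ ($b{\left(m \right)} = - 166 m + \left(132 + m\right) = 132 - 165 m$)
$c{\left(146 \right)} - b{\left(90 \right)} = 146 - \left(132 - 14850\right) = 146 - -14718 = 146 + 14718 = 14864$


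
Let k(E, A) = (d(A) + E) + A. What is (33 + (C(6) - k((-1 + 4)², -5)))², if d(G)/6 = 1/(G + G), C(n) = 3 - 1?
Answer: 24964/25 ≈ 998.56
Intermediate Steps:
C(n) = 2
d(G) = 3/G (d(G) = 6/(G + G) = 6/((2*G)) = 6*(1/(2*G)) = 3/G)
k(E, A) = A + E + 3/A (k(E, A) = (3/A + E) + A = (E + 3/A) + A = A + E + 3/A)
(33 + (C(6) - k((-1 + 4)², -5)))² = (33 + (2 - (-5 + (-1 + 4)² + 3/(-5))))² = (33 + (2 - (-5 + 3² + 3*(-⅕))))² = (33 + (2 - (-5 + 9 - ⅗)))² = (33 + (2 - 1*17/5))² = (33 + (2 - 17/5))² = (33 - 7/5)² = (158/5)² = 24964/25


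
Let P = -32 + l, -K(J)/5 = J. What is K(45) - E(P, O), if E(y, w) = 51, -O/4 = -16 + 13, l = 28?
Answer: -276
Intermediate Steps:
K(J) = -5*J
P = -4 (P = -32 + 28 = -4)
O = 12 (O = -4*(-16 + 13) = -4*(-3) = 12)
K(45) - E(P, O) = -5*45 - 1*51 = -225 - 51 = -276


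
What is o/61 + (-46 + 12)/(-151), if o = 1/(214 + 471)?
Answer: 1420841/6309535 ≈ 0.22519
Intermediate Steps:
o = 1/685 ≈ 0.0014599
o/61 + (-46 + 12)/(-151) = (1/685)/61 + (-46 + 12)/(-151) = (1/685)*(1/61) - 34*(-1/151) = 1/41785 + 34/151 = 1420841/6309535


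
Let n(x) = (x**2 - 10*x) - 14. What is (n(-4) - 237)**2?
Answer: 38025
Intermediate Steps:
n(x) = -14 + x**2 - 10*x
(n(-4) - 237)**2 = ((-14 + (-4)**2 - 10*(-4)) - 237)**2 = ((-14 + 16 + 40) - 237)**2 = (42 - 237)**2 = (-195)**2 = 38025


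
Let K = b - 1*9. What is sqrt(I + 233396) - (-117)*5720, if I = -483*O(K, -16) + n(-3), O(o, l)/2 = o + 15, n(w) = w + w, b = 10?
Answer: 669240 + sqrt(217934) ≈ 6.6971e+5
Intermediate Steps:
n(w) = 2*w
K = 1 (K = 10 - 1*9 = 10 - 9 = 1)
O(o, l) = 30 + 2*o (O(o, l) = 2*(o + 15) = 2*(15 + o) = 30 + 2*o)
I = -15462 (I = -483*(30 + 2*1) + 2*(-3) = -483*(30 + 2) - 6 = -483*32 - 6 = -15456 - 6 = -15462)
sqrt(I + 233396) - (-117)*5720 = sqrt(-15462 + 233396) - (-117)*5720 = sqrt(217934) - 1*(-669240) = sqrt(217934) + 669240 = 669240 + sqrt(217934)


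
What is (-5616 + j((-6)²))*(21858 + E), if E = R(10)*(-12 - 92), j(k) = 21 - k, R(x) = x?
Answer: -117226158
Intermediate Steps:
E = -1040 (E = 10*(-12 - 92) = 10*(-104) = -1040)
(-5616 + j((-6)²))*(21858 + E) = (-5616 + (21 - 1*(-6)²))*(21858 - 1040) = (-5616 + (21 - 1*36))*20818 = (-5616 + (21 - 36))*20818 = (-5616 - 15)*20818 = -5631*20818 = -117226158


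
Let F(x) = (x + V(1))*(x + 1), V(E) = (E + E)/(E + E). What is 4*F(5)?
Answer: 144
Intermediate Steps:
V(E) = 1 (V(E) = (2*E)/((2*E)) = (2*E)*(1/(2*E)) = 1)
F(x) = (1 + x)² (F(x) = (x + 1)*(x + 1) = (1 + x)*(1 + x) = (1 + x)²)
4*F(5) = 4*(1 + 5² + 2*5) = 4*(1 + 25 + 10) = 4*36 = 144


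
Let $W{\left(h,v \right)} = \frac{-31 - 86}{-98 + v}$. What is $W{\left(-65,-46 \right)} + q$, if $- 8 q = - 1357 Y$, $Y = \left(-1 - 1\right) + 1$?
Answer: $- \frac{2701}{16} \approx -168.81$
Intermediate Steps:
$Y = -1$ ($Y = -2 + 1 = -1$)
$W{\left(h,v \right)} = - \frac{117}{-98 + v}$
$q = - \frac{1357}{8}$ ($q = - \frac{\left(-1357\right) \left(-1\right)}{8} = \left(- \frac{1}{8}\right) 1357 = - \frac{1357}{8} \approx -169.63$)
$W{\left(-65,-46 \right)} + q = - \frac{117}{-98 - 46} - \frac{1357}{8} = - \frac{117}{-144} - \frac{1357}{8} = \left(-117\right) \left(- \frac{1}{144}\right) - \frac{1357}{8} = \frac{13}{16} - \frac{1357}{8} = - \frac{2701}{16}$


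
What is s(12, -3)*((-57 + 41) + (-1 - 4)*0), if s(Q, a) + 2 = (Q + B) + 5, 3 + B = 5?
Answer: -272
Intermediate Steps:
B = 2 (B = -3 + 5 = 2)
s(Q, a) = 5 + Q (s(Q, a) = -2 + ((Q + 2) + 5) = -2 + ((2 + Q) + 5) = -2 + (7 + Q) = 5 + Q)
s(12, -3)*((-57 + 41) + (-1 - 4)*0) = (5 + 12)*((-57 + 41) + (-1 - 4)*0) = 17*(-16 - 5*0) = 17*(-16 + 0) = 17*(-16) = -272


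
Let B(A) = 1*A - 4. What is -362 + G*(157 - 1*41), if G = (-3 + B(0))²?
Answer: 5322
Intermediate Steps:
B(A) = -4 + A (B(A) = A - 4 = -4 + A)
G = 49 (G = (-3 + (-4 + 0))² = (-3 - 4)² = (-7)² = 49)
-362 + G*(157 - 1*41) = -362 + 49*(157 - 1*41) = -362 + 49*(157 - 41) = -362 + 49*116 = -362 + 5684 = 5322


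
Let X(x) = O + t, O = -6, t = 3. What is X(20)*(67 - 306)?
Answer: 717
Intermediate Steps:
X(x) = -3 (X(x) = -6 + 3 = -3)
X(20)*(67 - 306) = -3*(67 - 306) = -3*(-239) = 717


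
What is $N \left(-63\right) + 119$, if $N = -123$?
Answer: $7868$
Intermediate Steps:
$N \left(-63\right) + 119 = \left(-123\right) \left(-63\right) + 119 = 7749 + 119 = 7868$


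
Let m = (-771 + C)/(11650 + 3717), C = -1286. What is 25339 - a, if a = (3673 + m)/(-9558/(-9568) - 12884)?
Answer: 198338165412617/7827299179 ≈ 25339.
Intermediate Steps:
m = -17/127 (m = (-771 - 1286)/(11650 + 3717) = -2057/15367 = -2057*1/15367 = -17/127 ≈ -0.13386)
a = -2231515936/7827299179 (a = (3673 - 17/127)/(-9558/(-9568) - 12884) = 466454/(127*(-9558*(-1/9568) - 12884)) = 466454/(127*(4779/4784 - 12884)) = 466454/(127*(-61632277/4784)) = (466454/127)*(-4784/61632277) = -2231515936/7827299179 ≈ -0.28509)
25339 - a = 25339 - 1*(-2231515936/7827299179) = 25339 + 2231515936/7827299179 = 198338165412617/7827299179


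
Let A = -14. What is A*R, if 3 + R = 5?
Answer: -28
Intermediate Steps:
R = 2 (R = -3 + 5 = 2)
A*R = -14*2 = -28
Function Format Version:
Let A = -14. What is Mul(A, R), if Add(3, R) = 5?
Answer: -28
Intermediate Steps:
R = 2 (R = Add(-3, 5) = 2)
Mul(A, R) = Mul(-14, 2) = -28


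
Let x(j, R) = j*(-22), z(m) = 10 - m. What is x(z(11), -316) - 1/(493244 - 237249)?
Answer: 5631889/255995 ≈ 22.000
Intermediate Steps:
x(j, R) = -22*j
x(z(11), -316) - 1/(493244 - 237249) = -22*(10 - 1*11) - 1/(493244 - 237249) = -22*(10 - 11) - 1/255995 = -22*(-1) - 1*1/255995 = 22 - 1/255995 = 5631889/255995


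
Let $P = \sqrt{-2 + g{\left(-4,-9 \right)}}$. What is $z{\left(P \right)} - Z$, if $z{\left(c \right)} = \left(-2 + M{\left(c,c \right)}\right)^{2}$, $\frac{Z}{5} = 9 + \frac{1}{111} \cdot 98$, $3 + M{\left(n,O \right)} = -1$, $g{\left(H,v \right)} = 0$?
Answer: $- \frac{1489}{111} \approx -13.414$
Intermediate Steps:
$M{\left(n,O \right)} = -4$ ($M{\left(n,O \right)} = -3 - 1 = -4$)
$Z = \frac{5485}{111}$ ($Z = 5 \left(9 + \frac{1}{111} \cdot 98\right) = 5 \left(9 + \frac{98}{111}\right) = 5 \cdot \frac{1097}{111} = \frac{5485}{111} \approx 49.414$)
$P = i \sqrt{2}$ ($P = \sqrt{-2 + 0} = \sqrt{-2} = i \sqrt{2} \approx 1.4142 i$)
$z{\left(c \right)} = 36$ ($z{\left(c \right)} = \left(-2 - 4\right)^{2} = \left(-6\right)^{2} = 36$)
$z{\left(P \right)} - Z = 36 - \frac{5485}{111} = - \frac{1489}{111}$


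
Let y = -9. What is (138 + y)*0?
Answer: 0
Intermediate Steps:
(138 + y)*0 = (138 - 9)*0 = 129*0 = 0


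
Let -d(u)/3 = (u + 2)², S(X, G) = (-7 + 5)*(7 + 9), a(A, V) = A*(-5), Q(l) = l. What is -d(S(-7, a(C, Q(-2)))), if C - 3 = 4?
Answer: 2700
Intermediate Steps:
C = 7 (C = 3 + 4 = 7)
a(A, V) = -5*A
S(X, G) = -32 (S(X, G) = -2*16 = -32)
d(u) = -3*(2 + u)² (d(u) = -3*(u + 2)² = -3*(2 + u)²)
-d(S(-7, a(C, Q(-2)))) = -(-3)*(2 - 32)² = -(-3)*(-30)² = -(-3)*900 = -1*(-2700) = 2700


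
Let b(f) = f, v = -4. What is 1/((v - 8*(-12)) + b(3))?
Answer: 1/95 ≈ 0.010526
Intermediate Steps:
1/((v - 8*(-12)) + b(3)) = 1/((-4 - 8*(-12)) + 3) = 1/((-4 + 96) + 3) = 1/(92 + 3) = 1/95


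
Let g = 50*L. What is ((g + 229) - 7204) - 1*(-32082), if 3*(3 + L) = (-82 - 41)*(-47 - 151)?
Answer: 430857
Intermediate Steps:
L = 8115 (L = -3 + ((-82 - 41)*(-47 - 151))/3 = -3 + (-123*(-198))/3 = -3 + (⅓)*24354 = -3 + 8118 = 8115)
g = 405750 (g = 50*8115 = 405750)
((g + 229) - 7204) - 1*(-32082) = ((405750 + 229) - 7204) - 1*(-32082) = (405979 - 7204) + 32082 = 398775 + 32082 = 430857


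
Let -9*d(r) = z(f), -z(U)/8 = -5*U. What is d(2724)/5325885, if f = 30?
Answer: -80/3195531 ≈ -2.5035e-5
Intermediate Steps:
z(U) = 40*U (z(U) = -(-40)*U = 40*U)
d(r) = -400/3 (d(r) = -40*30/9 = -⅑*1200 = -400/3)
d(2724)/5325885 = -400/3/5325885 = -400/3*1/5325885 = -80/3195531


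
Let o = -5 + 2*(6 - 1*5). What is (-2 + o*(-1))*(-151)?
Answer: -151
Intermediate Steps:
o = -3 (o = -5 + 2*(6 - 5) = -5 + 2*1 = -5 + 2 = -3)
(-2 + o*(-1))*(-151) = (-2 - 3*(-1))*(-151) = (-2 + 3)*(-151) = 1*(-151) = -151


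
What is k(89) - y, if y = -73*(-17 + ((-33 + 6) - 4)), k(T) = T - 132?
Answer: -3547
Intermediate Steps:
k(T) = -132 + T
y = 3504 (y = -73*(-17 + (-27 - 4)) = -73*(-17 - 31) = -73*(-48) = -1*(-3504) = 3504)
k(89) - y = (-132 + 89) - 1*3504 = -43 - 3504 = -3547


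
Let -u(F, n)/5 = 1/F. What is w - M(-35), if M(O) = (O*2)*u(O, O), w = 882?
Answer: 892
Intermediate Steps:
u(F, n) = -5/F
M(O) = -10 (M(O) = (O*2)*(-5/O) = (2*O)*(-5/O) = -10)
w - M(-35) = 882 - 1*(-10) = 882 + 10 = 892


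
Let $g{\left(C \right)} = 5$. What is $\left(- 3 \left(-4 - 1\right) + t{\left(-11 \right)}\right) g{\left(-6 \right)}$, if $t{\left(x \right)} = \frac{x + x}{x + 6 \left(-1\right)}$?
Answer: $\frac{1385}{17} \approx 81.471$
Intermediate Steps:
$t{\left(x \right)} = \frac{2 x}{-6 + x}$ ($t{\left(x \right)} = \frac{2 x}{x - 6} = \frac{2 x}{-6 + x}$)
$\left(- 3 \left(-4 - 1\right) + t{\left(-11 \right)}\right) g{\left(-6 \right)} = \left(- 3 \left(-4 - 1\right) + 2 \left(-11\right) \frac{1}{-6 - 11}\right) 5 = \left(\left(-3\right) \left(-5\right) + 2 \left(-11\right) \frac{1}{-17}\right) 5 = \left(15 + 2 \left(-11\right) \left(- \frac{1}{17}\right)\right) 5 = \left(15 + \frac{22}{17}\right) 5 = \frac{277}{17} \cdot 5 = \frac{1385}{17}$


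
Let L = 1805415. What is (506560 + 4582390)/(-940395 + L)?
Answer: 508895/86502 ≈ 5.8830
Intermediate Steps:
(506560 + 4582390)/(-940395 + L) = (506560 + 4582390)/(-940395 + 1805415) = 5088950/865020 = 5088950*(1/865020) = 508895/86502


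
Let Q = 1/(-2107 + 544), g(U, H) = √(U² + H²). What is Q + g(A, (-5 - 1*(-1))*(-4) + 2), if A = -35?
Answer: -1/1563 + √1549 ≈ 39.357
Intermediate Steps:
g(U, H) = √(H² + U²)
Q = -1/1563 (Q = 1/(-1563) = -1/1563 ≈ -0.00063980)
Q + g(A, (-5 - 1*(-1))*(-4) + 2) = -1/1563 + √(((-5 - 1*(-1))*(-4) + 2)² + (-35)²) = -1/1563 + √(((-5 + 1)*(-4) + 2)² + 1225) = -1/1563 + √((-4*(-4) + 2)² + 1225) = -1/1563 + √((16 + 2)² + 1225) = -1/1563 + √(18² + 1225) = -1/1563 + √(324 + 1225) = -1/1563 + √1549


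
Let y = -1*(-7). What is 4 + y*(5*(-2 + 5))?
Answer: 109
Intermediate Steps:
y = 7
4 + y*(5*(-2 + 5)) = 4 + 7*(5*(-2 + 5)) = 4 + 7*(5*3) = 4 + 7*15 = 4 + 105 = 109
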